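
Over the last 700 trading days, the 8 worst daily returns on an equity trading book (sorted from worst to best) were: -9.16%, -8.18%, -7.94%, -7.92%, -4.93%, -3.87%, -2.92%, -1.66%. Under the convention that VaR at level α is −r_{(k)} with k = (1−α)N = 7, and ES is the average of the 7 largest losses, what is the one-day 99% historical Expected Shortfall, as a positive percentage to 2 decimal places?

6.42%

The 7 worst returns sum to -44.92%.
ES = −(-44.92%) / 7 = 6.4171…% ≈ 6.42%.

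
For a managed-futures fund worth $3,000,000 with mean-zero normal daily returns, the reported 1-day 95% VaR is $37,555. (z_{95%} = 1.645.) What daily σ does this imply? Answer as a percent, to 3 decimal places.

VaR as a fraction: $37,555 / $3,000,000 = 1.252%.
σ = VaR / z = 1.252% / 1.645 = 0.761%.

0.761%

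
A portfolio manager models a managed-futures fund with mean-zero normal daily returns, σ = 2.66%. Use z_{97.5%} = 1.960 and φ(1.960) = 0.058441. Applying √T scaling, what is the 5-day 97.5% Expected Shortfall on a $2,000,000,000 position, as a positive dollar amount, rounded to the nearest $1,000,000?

σ_{5d} = 2.66% × √5 = 5.948%.
ES multiplier = φ(z)/(1−α) = 0.058441/0.025 = 2.338.
ES = 5.948% × 2.338 = 13.906%; on $2,000,000,000: $278,120,000.

$278,000,000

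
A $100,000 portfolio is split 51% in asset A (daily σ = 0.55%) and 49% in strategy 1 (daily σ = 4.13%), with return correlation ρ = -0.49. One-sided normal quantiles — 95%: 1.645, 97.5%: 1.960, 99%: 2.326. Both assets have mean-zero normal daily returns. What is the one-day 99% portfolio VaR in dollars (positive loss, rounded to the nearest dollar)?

$4,424

σ_p² = 0.51²·0.55² + 0.49²·4.13² + 2·-0.49·0.51·0.49·0.55·4.13 = 3.6177 (%²).
σ_p = √3.6177 = 1.902%.
VaR = 2.326 × 1.902% = 4.424%; on $100,000 that is $4,424.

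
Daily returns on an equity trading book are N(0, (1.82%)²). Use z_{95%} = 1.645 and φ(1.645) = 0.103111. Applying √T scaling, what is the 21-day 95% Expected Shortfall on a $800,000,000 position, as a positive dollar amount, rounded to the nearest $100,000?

σ_{21d} = 1.82% × √21 = 8.340%.
ES multiplier = φ(z)/(1−α) = 0.103111/0.05 = 2.062.
ES = 8.340% × 2.062 = 17.197%; on $800,000,000: $137,576,000.

$137,600,000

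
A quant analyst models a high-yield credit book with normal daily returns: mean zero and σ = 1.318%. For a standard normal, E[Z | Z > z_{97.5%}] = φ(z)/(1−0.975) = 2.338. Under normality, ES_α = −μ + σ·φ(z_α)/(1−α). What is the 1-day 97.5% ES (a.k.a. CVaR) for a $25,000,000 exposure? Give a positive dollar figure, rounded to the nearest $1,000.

$770,000

ES = 1.318% × 2.338 = 3.081%.
On $25,000,000: 0.03081 × $25,000,000 = $770,250.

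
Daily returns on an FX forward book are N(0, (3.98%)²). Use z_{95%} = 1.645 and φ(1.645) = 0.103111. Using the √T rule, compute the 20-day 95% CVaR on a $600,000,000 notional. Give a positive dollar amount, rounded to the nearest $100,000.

σ_{20d} = 3.98% × √20 = 17.799%.
ES multiplier = φ(z)/(1−α) = 0.103111/0.05 = 2.062.
ES = 17.799% × 2.062 = 36.702%; on $600,000,000: $220,212,000.

$220,200,000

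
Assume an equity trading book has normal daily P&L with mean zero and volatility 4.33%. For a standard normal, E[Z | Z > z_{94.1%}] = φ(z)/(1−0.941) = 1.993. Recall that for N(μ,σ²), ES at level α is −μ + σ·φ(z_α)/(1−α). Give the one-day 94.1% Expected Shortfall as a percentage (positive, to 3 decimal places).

8.630%

ES = 4.33% × 1.993 = 8.630%.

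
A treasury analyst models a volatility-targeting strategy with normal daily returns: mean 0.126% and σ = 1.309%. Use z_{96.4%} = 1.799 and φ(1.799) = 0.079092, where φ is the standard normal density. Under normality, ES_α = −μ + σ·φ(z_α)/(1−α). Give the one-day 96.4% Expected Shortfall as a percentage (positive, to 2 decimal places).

2.75%

Tail multiplier: φ(z)/(1−α) = 0.079092 / 0.036 = 2.197.
ES = −(0.126%) + 1.309% × 2.197 = 2.750%.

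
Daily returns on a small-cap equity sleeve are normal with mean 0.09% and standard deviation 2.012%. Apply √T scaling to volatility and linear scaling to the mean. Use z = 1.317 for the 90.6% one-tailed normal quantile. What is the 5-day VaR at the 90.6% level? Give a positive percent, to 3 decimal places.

σ_{5d} = 2.012% × √5 = 4.499%; μ_{5d} = 5 × 0.09% = 0.450%.
VaR = −(0.450%) + 1.317 × 4.499% = 5.475%.

5.475%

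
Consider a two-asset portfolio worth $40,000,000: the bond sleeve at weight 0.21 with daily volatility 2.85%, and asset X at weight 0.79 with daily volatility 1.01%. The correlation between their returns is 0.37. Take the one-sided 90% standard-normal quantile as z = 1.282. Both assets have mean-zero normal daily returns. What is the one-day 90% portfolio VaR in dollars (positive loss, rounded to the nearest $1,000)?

$595,000

σ_p² = 0.21²·2.85² + 0.79²·1.01² + 2·0.37·0.21·0.79·2.85·1.01 = 1.3482 (%²).
σ_p = √1.3482 = 1.161%.
VaR = 1.282 × 1.161% = 1.488%; on $40,000,000 that is $595,200.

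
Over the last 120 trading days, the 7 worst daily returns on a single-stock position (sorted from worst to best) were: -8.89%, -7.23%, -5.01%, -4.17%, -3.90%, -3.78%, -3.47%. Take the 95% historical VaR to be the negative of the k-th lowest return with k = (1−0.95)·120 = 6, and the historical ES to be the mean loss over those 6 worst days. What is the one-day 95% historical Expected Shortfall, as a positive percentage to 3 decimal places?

5.497%

The 6 worst returns sum to -32.98%.
ES = −(-32.98%) / 6 = 5.4966…% ≈ 5.497%.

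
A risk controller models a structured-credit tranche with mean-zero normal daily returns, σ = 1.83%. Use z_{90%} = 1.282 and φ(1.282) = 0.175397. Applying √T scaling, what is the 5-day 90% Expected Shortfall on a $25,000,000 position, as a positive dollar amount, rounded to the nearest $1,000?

$1,794,000

σ_{5d} = 1.83% × √5 = 4.092%.
ES multiplier = φ(z)/(1−α) = 0.175397/0.1 = 1.754.
ES = 4.092% × 1.754 = 7.177%; on $25,000,000: $1,794,250.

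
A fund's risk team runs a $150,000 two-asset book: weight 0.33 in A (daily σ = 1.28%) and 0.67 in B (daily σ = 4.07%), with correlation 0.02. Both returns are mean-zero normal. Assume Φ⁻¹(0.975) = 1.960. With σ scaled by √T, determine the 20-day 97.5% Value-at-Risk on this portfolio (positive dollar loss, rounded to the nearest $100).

$36,400

σ_p = √(0.33²·1.28² + 0.67²·4.07² + 2·0.02·0.33·0.67·1.28·4.07) = 2.768%.
σ_{20d} = 2.768% × √20 = 12.379%.
VaR = 1.960 × 12.379% = 24.263%; on $150,000 that is $36,394.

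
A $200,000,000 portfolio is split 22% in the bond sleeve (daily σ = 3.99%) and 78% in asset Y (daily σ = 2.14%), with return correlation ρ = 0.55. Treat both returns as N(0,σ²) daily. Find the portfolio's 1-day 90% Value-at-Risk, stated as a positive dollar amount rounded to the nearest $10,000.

$5,830,000

σ_p² = 0.22²·3.99² + 0.78²·2.14² + 2·0.55·0.22·0.78·3.99·2.14 = 5.1685 (%²).
σ_p = √5.1685 = 2.273%.
At 90%, z = 1.282.
VaR = 1.282 × 2.273% = 2.914%; on $200,000,000 that is $5,828,000.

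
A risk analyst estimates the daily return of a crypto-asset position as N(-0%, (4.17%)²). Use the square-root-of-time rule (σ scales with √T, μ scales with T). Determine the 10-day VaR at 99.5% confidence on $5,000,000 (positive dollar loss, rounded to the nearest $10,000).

$1,700,000

At 99.5%, z = 2.576.
σ_{10d} = 4.17% × √10 = 13.187%.
VaR = 2.576 × 13.187% = 33.970%.
On $5,000,000: 0.33970 × $5,000,000 = $1,698,500.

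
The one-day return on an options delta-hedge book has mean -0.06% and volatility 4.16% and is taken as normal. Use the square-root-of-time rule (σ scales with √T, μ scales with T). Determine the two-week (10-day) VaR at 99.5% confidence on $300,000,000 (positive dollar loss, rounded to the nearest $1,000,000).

At 99.5%, z = 2.576.
σ_{10d} = 4.16% × √10 = 13.155%; μ_{10d} = 10 × -0.06% = -0.600%.
VaR = −(-0.600%) + 2.576 × 13.155% = 34.487%.
On $300,000,000: 0.34487 × $300,000,000 = $103,461,000.

$103,000,000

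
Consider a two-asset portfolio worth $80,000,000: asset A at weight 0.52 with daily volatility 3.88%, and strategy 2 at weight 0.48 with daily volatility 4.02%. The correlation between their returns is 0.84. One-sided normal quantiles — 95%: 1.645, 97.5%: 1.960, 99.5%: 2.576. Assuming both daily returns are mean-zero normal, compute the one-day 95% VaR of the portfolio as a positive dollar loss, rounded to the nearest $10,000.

$4,980,000

σ_p² = 0.52²·3.88² + 0.48²·4.02² + 2·0.84·0.52·0.48·3.88·4.02 = 14.3346 (%²).
σ_p = √14.3346 = 3.786%.
VaR = 1.645 × 3.786% = 6.228%; on $80,000,000 that is $4,982,400.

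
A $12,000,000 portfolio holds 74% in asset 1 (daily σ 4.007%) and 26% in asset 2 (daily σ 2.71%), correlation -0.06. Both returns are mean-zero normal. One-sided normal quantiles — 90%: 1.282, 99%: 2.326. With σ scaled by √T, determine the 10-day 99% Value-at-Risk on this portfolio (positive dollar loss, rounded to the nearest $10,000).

σ_p = √(0.74²·4.007² + 0.26²·2.71² + 2·-0.06·0.74·0.26·4.007·2.71) = 3.006%.
σ_{10d} = 3.006% × √10 = 9.506%.
VaR = 2.326 × 9.506% = 22.111%; on $12,000,000 that is $2,653,320.

$2,650,000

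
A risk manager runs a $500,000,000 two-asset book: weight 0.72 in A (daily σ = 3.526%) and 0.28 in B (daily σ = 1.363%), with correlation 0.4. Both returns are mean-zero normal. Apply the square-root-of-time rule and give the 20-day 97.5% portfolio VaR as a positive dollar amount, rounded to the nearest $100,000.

$118,900,000

σ_p = √(0.72²·3.526² + 0.28²·1.363² + 2·0.4·0.72·0.28·3.526·1.363) = 2.714%.
σ_{20d} = 2.714% × √20 = 12.137%.
z(97.5%) = 1.960.
VaR = 1.960 × 12.137% = 23.789%; on $500,000,000 that is $118,945,000.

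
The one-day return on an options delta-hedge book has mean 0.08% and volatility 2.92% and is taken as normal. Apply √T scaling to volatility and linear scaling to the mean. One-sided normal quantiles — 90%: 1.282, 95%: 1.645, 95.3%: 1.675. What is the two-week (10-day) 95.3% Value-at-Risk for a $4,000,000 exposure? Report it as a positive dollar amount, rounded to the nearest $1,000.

$587,000

σ_{10d} = 2.92% × √10 = 9.234%; μ_{10d} = 10 × 0.08% = 0.800%.
VaR = −(0.800%) + 1.675 × 9.234% = 14.667%.
On $4,000,000: 0.14667 × $4,000,000 = $586,680.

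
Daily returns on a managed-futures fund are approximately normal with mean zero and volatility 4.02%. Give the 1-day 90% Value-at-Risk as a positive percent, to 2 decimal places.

5.15%

At 90% one-sided, z = 1.282.
VaR = z·σ = 1.282 × 4.02% = 5.154%.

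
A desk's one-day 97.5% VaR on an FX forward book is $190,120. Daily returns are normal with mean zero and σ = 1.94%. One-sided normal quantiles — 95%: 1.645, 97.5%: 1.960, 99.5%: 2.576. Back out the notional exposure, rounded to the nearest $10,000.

VaR as a fraction of value: z·σ = 1.960 × 1.94% = 3.8024%.
Position = $190,120 / 0.038024 = $5,000,000.

$5,000,000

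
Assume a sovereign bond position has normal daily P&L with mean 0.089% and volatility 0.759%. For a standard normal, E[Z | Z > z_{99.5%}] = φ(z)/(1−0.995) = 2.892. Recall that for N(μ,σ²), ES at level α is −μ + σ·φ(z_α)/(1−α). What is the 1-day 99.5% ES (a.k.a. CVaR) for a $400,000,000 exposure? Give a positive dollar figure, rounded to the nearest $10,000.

ES = −(0.089%) + 0.759% × 2.892 = 2.106%.
On $400,000,000: 0.02106 × $400,000,000 = $8,424,000.

$8,420,000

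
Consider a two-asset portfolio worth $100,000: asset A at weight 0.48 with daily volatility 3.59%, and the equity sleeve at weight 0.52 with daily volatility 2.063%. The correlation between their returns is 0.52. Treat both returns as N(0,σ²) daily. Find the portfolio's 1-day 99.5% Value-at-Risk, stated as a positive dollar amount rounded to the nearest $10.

$6,330

σ_p² = 0.48²·3.59² + 0.52²·2.063² + 2·0.52·0.48·0.52·3.59·2.063 = 6.0428 (%²).
σ_p = √6.0428 = 2.458%.
At 99.5%, z = 2.576.
VaR = 2.576 × 2.458% = 6.332%; on $100,000 that is $6,332.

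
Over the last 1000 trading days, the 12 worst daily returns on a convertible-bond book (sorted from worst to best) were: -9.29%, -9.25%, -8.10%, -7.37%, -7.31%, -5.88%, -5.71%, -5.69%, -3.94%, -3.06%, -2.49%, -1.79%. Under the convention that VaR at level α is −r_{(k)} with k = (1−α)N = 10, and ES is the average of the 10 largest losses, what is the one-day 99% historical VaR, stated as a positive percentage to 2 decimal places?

k = 10; the 10th lowest return is -3.06%, so VaR = 3.06%.

3.06%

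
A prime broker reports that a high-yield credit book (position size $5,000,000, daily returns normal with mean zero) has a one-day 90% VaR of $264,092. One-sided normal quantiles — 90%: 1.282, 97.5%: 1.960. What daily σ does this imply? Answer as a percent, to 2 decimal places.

VaR as a fraction: $264,092 / $5,000,000 = 5.282%.
σ = VaR / z = 5.282% / 1.282 = 4.120%.

4.12%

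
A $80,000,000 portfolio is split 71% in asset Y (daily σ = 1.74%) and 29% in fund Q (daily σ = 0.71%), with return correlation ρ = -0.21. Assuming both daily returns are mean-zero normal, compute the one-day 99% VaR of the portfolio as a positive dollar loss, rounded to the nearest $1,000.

$2,250,000

σ_p² = 0.71²·1.74² + 0.29²·0.71² + 2·-0.21·0.71·0.29·1.74·0.71 = 1.4618 (%²).
σ_p = √1.4618 = 1.209%.
At 99%, z = 2.326.
VaR = 2.326 × 1.209% = 2.812%; on $80,000,000 that is $2,249,600.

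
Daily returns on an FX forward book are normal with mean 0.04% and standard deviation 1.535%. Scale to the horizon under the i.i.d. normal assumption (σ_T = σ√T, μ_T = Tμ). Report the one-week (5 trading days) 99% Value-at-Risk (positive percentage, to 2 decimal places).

At 99%, z = 2.326.
σ_{5d} = 1.535% × √5 = 3.432%; μ_{5d} = 5 × 0.04% = 0.200%.
VaR = −(0.200%) + 2.326 × 3.432% = 7.783%.

7.78%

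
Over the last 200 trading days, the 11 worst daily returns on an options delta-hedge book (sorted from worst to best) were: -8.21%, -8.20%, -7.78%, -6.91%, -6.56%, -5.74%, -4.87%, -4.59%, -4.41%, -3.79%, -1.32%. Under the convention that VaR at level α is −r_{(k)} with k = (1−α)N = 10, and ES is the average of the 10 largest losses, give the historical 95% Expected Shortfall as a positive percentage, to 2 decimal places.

The 10 worst returns sum to -61.06%.
ES = −(-61.06%) / 10 = 6.106% ≈ 6.11%.

6.11%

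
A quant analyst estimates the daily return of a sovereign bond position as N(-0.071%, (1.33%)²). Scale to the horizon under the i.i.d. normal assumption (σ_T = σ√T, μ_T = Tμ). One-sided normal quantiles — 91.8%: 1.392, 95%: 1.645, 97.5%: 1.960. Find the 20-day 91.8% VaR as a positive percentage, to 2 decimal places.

σ_{20d} = 1.33% × √20 = 5.948%; μ_{20d} = 20 × -0.071% = -1.420%.
VaR = −(-1.420%) + 1.392 × 5.948% = 9.700%.

9.70%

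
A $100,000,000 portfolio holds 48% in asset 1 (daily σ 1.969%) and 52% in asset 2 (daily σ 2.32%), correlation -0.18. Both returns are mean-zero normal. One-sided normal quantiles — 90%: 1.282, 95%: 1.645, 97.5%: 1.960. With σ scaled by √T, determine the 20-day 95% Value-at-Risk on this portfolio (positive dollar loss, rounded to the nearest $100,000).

σ_p = √(0.48²·1.969² + 0.52²·2.32² + 2·-0.18·0.48·0.52·1.969·2.32) = 1.392%.
σ_{20d} = 1.392% × √20 = 6.225%.
VaR = 1.645 × 6.225% = 10.240%; on $100,000,000 that is $10,240,000.

$10,200,000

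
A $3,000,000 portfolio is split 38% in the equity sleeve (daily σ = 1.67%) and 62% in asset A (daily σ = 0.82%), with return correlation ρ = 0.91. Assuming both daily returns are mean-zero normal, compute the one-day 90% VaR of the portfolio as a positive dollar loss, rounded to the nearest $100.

σ_p² = 0.38²·1.67² + 0.62²·0.82² + 2·0.91·0.38·0.62·1.67·0.82 = 1.2484 (%²).
σ_p = √1.2484 = 1.117%.
At 90%, z = 1.282.
VaR = 1.282 × 1.117% = 1.432%; on $3,000,000 that is $42,960.

$43,000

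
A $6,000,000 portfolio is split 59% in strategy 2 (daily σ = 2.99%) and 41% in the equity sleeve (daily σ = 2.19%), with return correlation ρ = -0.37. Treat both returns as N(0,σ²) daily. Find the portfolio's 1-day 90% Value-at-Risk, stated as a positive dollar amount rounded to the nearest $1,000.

σ_p² = 0.59²·2.99² + 0.41²·2.19² + 2·-0.37·0.59·0.41·2.99·2.19 = 2.7461 (%²).
σ_p = √2.7461 = 1.657%.
At 90%, z = 1.282.
VaR = 1.282 × 1.657% = 2.124%; on $6,000,000 that is $127,440.

$127,000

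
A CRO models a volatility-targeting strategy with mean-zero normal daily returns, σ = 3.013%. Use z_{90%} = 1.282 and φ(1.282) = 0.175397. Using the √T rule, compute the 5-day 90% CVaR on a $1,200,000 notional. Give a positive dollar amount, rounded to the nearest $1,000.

$142,000

σ_{5d} = 3.013% × √5 = 6.737%.
ES multiplier = φ(z)/(1−α) = 0.175397/0.1 = 1.754.
ES = 6.737% × 1.754 = 11.817%; on $1,200,000: $141,804.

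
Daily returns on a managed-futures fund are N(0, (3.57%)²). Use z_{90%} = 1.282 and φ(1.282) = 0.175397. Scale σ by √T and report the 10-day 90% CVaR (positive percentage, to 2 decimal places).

19.80%

σ_{10d} = 3.57% × √10 = 11.289%.
ES multiplier = φ(z)/(1−α) = 0.175397/0.1 = 1.754.
ES = 11.289% × 1.754 = 19.801%.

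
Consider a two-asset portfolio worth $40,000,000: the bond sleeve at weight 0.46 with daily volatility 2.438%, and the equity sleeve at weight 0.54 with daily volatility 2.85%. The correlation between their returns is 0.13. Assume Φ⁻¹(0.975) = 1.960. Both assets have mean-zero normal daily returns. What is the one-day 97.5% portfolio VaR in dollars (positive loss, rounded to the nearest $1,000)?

$1,583,000

σ_p² = 0.46²·2.438² + 0.54²·2.85² + 2·0.13·0.46·0.54·2.438·2.85 = 4.0750 (%²).
σ_p = √4.0750 = 2.019%.
VaR = 1.960 × 2.019% = 3.957%; on $40,000,000 that is $1,582,800.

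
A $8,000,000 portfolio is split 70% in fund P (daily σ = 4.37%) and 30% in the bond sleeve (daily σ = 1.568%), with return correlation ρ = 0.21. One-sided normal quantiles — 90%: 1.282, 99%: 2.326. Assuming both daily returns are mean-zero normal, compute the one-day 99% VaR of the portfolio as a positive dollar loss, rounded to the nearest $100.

σ_p² = 0.7²·4.37² + 0.3²·1.568² + 2·0.21·0.7·0.3·4.37·1.568 = 10.1831 (%²).
σ_p = √10.1831 = 3.191%.
VaR = 2.326 × 3.191% = 7.422%; on $8,000,000 that is $593,760.

$593,800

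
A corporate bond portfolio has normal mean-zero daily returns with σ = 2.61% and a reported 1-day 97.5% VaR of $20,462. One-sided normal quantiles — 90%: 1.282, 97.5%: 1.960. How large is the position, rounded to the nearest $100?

$400,000

VaR as a fraction of value: z·σ = 1.960 × 2.61% = 5.1156%.
Position = $20,462 / 0.051156 = $399,992.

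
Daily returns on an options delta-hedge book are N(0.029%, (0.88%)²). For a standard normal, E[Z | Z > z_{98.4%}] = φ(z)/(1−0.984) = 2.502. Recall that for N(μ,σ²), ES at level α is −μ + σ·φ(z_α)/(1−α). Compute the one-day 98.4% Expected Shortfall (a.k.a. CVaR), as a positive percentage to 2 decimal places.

ES = −(0.029%) + 0.88% × 2.502 = 2.173%.

2.17%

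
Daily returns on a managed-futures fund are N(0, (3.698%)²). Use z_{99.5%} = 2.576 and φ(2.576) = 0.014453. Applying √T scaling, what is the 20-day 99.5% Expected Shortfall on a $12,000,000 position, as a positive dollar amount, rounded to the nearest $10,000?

$5,740,000

σ_{20d} = 3.698% × √20 = 16.538%.
ES multiplier = φ(z)/(1−α) = 0.014453/0.005 = 2.891.
ES = 16.538% × 2.891 = 47.811%; on $12,000,000: $5,737,320.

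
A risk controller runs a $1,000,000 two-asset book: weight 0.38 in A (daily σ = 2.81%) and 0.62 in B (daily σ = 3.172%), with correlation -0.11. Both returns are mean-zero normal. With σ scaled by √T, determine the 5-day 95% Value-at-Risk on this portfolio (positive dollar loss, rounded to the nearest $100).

σ_p = √(0.38²·2.81² + 0.62²·3.172² + 2·-0.11·0.38·0.62·2.81·3.172) = 2.132%.
σ_{5d} = 2.132% × √5 = 4.767%.
z(95%) = 1.645.
VaR = 1.645 × 4.767% = 7.842%; on $1,000,000 that is $78,420.

$78,400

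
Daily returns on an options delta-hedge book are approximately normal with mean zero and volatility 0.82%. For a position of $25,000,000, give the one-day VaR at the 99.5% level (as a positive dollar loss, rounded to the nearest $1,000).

At 99.5% one-sided, z = 2.576.
VaR = z·σ = 2.576 × 0.82% = 2.112%.
On $25,000,000: 0.02112 × $25,000,000 = $528,000.

$528,000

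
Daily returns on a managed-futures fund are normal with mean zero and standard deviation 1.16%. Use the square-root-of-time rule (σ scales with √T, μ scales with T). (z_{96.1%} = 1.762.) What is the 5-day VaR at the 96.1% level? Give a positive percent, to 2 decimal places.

σ_{5d} = 1.16% × √5 = 2.594%.
VaR = 1.762 × 2.594% = 4.571%.

4.57%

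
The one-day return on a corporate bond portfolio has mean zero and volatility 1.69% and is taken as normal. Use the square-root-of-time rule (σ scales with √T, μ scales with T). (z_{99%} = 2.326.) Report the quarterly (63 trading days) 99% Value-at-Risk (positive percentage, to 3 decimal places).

σ_{63d} = 1.69% × √63 = 13.414%.
VaR = 2.326 × 13.414% = 31.201%.

31.201%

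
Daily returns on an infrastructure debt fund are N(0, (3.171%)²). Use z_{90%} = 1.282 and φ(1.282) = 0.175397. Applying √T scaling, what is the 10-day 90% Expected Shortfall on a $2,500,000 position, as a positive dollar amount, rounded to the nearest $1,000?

σ_{10d} = 3.171% × √10 = 10.028%.
ES multiplier = φ(z)/(1−α) = 0.175397/0.1 = 1.754.
ES = 10.028% × 1.754 = 17.589%; on $2,500,000: $439,725.

$440,000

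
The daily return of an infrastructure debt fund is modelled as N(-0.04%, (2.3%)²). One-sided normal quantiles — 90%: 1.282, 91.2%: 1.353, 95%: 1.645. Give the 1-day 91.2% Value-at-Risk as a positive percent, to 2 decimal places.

3.15%

VaR = −μ + z·σ = −(-0.04%) + 1.353 × 2.3% = 3.152%.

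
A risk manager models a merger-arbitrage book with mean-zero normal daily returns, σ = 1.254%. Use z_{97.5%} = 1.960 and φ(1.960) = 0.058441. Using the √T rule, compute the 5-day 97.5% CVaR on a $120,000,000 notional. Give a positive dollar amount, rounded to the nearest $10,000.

σ_{5d} = 1.254% × √5 = 2.804%.
ES multiplier = φ(z)/(1−α) = 0.058441/0.025 = 2.338.
ES = 2.804% × 2.338 = 6.556%; on $120,000,000: $7,867,200.

$7,870,000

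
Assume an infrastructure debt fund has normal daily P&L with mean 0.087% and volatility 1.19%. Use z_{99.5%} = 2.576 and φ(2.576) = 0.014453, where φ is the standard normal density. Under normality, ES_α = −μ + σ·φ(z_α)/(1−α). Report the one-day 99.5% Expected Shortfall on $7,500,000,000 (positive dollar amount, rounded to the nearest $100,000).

Tail multiplier: φ(z)/(1−α) = 0.014453 / 0.005 = 2.891.
ES = −(0.087%) + 1.19% × 2.891 = 3.353%.
On $7,500,000,000: 0.03353 × $7,500,000,000 = $251,475,000.

$251,500,000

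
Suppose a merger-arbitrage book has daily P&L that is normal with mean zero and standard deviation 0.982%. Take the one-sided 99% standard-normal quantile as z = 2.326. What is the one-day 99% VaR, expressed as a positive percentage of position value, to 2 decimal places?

2.28%

VaR = z·σ = 2.326 × 0.982% = 2.284%.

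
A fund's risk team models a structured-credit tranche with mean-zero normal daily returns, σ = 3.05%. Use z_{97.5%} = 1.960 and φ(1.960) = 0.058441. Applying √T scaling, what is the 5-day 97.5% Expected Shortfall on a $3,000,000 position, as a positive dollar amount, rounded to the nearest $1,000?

σ_{5d} = 3.05% × √5 = 6.820%.
ES multiplier = φ(z)/(1−α) = 0.058441/0.025 = 2.338.
ES = 6.820% × 2.338 = 15.945%; on $3,000,000: $478,350.

$478,000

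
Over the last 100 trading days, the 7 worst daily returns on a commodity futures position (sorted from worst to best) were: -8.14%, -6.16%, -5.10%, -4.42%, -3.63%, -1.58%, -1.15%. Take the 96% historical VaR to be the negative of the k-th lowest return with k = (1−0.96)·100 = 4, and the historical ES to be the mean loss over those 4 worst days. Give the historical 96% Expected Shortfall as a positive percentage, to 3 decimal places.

The 4 worst returns sum to -23.82%.
ES = −(-23.82%) / 4 = 5.955%.

5.955%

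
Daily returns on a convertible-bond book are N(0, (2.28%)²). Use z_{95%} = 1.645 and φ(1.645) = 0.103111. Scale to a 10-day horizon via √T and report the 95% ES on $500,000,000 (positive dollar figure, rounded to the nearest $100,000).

$74,300,000

σ_{10d} = 2.28% × √10 = 7.210%.
ES multiplier = φ(z)/(1−α) = 0.103111/0.05 = 2.062.
ES = 7.210% × 2.062 = 14.867%; on $500,000,000: $74,335,000.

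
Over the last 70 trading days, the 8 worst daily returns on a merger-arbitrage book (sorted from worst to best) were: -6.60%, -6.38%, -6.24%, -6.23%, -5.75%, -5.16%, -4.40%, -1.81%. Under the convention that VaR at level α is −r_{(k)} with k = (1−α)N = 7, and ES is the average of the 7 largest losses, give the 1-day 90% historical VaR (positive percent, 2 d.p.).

k = 7; the 7th lowest return is -4.40%, so VaR = 4.40%.

4.40%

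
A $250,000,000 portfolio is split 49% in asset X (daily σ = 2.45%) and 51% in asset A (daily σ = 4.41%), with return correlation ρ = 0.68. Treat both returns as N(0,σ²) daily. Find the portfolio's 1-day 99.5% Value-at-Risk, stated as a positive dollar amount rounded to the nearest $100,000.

$20,500,000

σ_p² = 0.49²·2.45² + 0.51²·4.41² + 2·0.68·0.49·0.51·2.45·4.41 = 10.1717 (%²).
σ_p = √10.1717 = 3.189%.
At 99.5%, z = 2.576.
VaR = 2.576 × 3.189% = 8.215%; on $250,000,000 that is $20,537,500.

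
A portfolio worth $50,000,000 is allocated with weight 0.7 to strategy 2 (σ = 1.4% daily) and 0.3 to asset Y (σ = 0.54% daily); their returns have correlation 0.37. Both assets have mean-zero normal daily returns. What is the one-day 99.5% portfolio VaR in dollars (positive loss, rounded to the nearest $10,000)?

σ_p² = 0.7²·1.4² + 0.3²·0.54² + 2·0.37·0.7·0.3·1.4·0.54 = 1.1041 (%²).
σ_p = √1.1041 = 1.051%.
At 99.5%, z = 2.576.
VaR = 2.576 × 1.051% = 2.707%; on $50,000,000 that is $1,353,500.

$1,350,000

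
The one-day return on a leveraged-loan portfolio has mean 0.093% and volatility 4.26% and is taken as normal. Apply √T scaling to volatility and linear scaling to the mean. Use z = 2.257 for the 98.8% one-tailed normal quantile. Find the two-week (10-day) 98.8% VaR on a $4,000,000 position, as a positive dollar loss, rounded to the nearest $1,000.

$1,179,000

σ_{10d} = 4.26% × √10 = 13.471%; μ_{10d} = 10 × 0.093% = 0.930%.
VaR = −(0.930%) + 2.257 × 13.471% = 29.474%.
On $4,000,000: 0.29474 × $4,000,000 = $1,178,960.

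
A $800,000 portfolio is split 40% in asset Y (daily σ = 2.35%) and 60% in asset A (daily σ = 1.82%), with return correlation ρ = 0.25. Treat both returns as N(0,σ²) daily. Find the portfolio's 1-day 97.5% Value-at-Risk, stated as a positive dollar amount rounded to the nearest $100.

$25,200

σ_p² = 0.4²·2.35² + 0.6²·1.82² + 2·0.25·0.4·0.6·2.35·1.82 = 2.5893 (%²).
σ_p = √2.5893 = 1.609%.
At 97.5%, z = 1.960.
VaR = 1.960 × 1.609% = 3.154%; on $800,000 that is $25,232.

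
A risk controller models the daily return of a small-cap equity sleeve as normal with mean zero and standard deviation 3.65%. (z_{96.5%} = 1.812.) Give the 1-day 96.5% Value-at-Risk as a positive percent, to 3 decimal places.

VaR = z·σ = 1.812 × 3.65% = 6.614%.

6.614%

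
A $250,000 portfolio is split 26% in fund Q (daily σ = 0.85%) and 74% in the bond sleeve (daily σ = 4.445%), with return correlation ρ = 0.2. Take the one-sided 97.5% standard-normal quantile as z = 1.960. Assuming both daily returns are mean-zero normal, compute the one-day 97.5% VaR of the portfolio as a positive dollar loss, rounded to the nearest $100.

σ_p² = 0.26²·0.85² + 0.74²·4.445² + 2·0.2·0.26·0.74·0.85·4.445 = 11.1591 (%²).
σ_p = √11.1591 = 3.341%.
VaR = 1.960 × 3.341% = 6.548%; on $250,000 that is $16,370.

$16,400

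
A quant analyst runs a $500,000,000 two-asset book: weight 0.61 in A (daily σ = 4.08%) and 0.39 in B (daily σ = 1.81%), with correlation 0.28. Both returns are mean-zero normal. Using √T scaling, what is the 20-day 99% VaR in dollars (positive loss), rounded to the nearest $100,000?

σ_p = √(0.61²·4.08² + 0.39²·1.81² + 2·0.28·0.61·0.39·4.08·1.81) = 2.771%.
σ_{20d} = 2.771% × √20 = 12.392%.
z(99%) = 2.326.
VaR = 2.326 × 12.392% = 28.824%; on $500,000,000 that is $144,120,000.

$144,100,000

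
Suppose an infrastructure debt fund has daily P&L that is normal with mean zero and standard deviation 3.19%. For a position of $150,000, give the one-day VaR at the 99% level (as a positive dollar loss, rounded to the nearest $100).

$11,100

At 99% one-sided, z = 2.326.
VaR = z·σ = 2.326 × 3.19% = 7.420%.
On $150,000: 0.07420 × $150,000 = $11,130.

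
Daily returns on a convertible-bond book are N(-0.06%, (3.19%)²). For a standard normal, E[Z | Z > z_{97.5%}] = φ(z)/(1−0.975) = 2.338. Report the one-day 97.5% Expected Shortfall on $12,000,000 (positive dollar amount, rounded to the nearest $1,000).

$902,000

ES = −(-0.06%) + 3.19% × 2.338 = 7.518%.
On $12,000,000: 0.07518 × $12,000,000 = $902,160.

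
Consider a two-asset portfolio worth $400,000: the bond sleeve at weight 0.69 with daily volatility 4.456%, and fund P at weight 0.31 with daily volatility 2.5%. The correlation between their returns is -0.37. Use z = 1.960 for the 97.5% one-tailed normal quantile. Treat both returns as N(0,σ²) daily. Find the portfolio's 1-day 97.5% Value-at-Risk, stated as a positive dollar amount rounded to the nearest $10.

σ_p² = 0.69²·4.456² + 0.31²·2.5² + 2·-0.37·0.69·0.31·4.456·2.5 = 8.2907 (%²).
σ_p = √8.2907 = 2.879%.
VaR = 1.960 × 2.879% = 5.643%; on $400,000 that is $22,572.

$22,570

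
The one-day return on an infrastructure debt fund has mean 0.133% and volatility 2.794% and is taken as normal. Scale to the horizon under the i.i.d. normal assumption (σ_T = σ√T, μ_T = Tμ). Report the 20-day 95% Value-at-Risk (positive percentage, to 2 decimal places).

At 95%, z = 1.645.
σ_{20d} = 2.794% × √20 = 12.495%; μ_{20d} = 20 × 0.133% = 2.660%.
VaR = −(2.660%) + 1.645 × 12.495% = 17.894%.

17.89%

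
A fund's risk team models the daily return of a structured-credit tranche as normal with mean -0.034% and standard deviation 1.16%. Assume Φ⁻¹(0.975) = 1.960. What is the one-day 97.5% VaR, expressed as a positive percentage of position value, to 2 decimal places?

2.31%

VaR = −μ + z·σ = −(-0.034%) + 1.960 × 1.16% = 2.308%.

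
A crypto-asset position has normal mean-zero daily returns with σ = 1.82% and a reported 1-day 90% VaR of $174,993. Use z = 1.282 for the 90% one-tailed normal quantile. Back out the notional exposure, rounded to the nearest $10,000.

VaR as a fraction of value: z·σ = 1.282 × 1.82% = 2.33324%.
Position = $174,993 / 0.0233324 = $7,500,000.

$7,500,000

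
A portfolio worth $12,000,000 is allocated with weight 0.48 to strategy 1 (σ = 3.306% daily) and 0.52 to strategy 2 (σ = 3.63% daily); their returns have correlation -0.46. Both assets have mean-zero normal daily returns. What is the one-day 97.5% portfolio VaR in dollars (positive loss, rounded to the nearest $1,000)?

σ_p² = 0.48²·3.306² + 0.52²·3.63² + 2·-0.46·0.48·0.52·3.306·3.63 = 3.3255 (%²).
σ_p = √3.3255 = 1.824%.
At 97.5%, z = 1.960.
VaR = 1.960 × 1.824% = 3.575%; on $12,000,000 that is $429,000.

$429,000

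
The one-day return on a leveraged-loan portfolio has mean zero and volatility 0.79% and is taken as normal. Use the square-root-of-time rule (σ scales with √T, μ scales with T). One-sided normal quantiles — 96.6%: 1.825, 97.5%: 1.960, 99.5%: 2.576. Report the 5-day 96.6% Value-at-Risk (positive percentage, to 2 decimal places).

3.22%

σ_{5d} = 0.79% × √5 = 1.766%.
VaR = 1.825 × 1.766% = 3.223%.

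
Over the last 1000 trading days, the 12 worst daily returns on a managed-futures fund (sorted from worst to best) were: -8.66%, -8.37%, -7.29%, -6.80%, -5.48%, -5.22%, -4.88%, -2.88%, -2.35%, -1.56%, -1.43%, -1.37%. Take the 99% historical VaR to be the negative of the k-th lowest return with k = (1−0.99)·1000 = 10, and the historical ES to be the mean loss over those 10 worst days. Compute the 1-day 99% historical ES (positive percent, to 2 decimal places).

The 10 worst returns sum to -53.49%.
ES = −(-53.49%) / 10 = 5.349% ≈ 5.35%.

5.35%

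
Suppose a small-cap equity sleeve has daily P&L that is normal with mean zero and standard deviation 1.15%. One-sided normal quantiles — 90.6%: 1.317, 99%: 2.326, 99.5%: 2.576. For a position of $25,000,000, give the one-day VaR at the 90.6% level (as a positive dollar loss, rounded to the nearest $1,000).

VaR = z·σ = 1.317 × 1.15% = 1.515%.
On $25,000,000: 0.01515 × $25,000,000 = $378,750.

$379,000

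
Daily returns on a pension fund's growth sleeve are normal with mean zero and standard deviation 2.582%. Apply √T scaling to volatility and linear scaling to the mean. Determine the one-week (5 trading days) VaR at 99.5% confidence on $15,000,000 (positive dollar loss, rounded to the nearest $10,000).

$2,230,000

At 99.5%, z = 2.576.
σ_{5d} = 2.582% × √5 = 5.774%.
VaR = 2.576 × 5.774% = 14.874%.
On $15,000,000: 0.14874 × $15,000,000 = $2,231,100.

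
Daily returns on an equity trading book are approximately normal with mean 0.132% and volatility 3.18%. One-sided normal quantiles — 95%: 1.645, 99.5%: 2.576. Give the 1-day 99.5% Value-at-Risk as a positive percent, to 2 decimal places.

8.06%

VaR = −μ + z·σ = −(0.132%) + 2.576 × 3.18% = 8.060%.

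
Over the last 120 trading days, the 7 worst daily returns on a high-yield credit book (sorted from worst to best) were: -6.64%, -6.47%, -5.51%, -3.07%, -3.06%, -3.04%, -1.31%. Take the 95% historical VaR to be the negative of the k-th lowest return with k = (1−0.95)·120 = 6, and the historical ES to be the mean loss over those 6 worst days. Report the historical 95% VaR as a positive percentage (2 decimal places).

3.04%

k = 6; the 6th lowest return is -3.04%, so VaR = 3.04%.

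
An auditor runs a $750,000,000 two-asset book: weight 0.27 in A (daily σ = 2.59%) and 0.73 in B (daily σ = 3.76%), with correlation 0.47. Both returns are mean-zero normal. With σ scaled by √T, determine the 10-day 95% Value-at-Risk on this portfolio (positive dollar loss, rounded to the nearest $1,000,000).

σ_p = √(0.27²·2.59² + 0.73²·3.76² + 2·0.47·0.27·0.73·2.59·3.76) = 3.135%.
σ_{10d} = 3.135% × √10 = 9.914%.
z(95%) = 1.645.
VaR = 1.645 × 9.914% = 16.309%; on $750,000,000 that is $122,317,500.

$122,000,000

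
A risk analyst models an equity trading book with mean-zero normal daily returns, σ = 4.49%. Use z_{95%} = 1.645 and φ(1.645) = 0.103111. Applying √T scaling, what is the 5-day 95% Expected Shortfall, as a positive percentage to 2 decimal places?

σ_{5d} = 4.49% × √5 = 10.040%.
ES multiplier = φ(z)/(1−α) = 0.103111/0.05 = 2.062.
ES = 10.040% × 2.062 = 20.702%.

20.70%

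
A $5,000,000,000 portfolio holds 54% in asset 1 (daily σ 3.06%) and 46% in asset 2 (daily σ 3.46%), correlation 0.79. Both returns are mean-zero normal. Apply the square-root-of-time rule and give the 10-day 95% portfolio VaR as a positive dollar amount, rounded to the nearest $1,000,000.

σ_p = √(0.54²·3.06² + 0.46²·3.46² + 2·0.79·0.54·0.46·3.06·3.46) = 3.069%.
σ_{10d} = 3.069% × √10 = 9.705%.
z(95%) = 1.645.
VaR = 1.645 × 9.705% = 15.965%; on $5,000,000,000 that is $798,250,000.

$798,000,000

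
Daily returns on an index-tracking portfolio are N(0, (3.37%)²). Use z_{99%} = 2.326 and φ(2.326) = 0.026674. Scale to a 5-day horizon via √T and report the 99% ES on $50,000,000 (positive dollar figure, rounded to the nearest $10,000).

$10,050,000

σ_{5d} = 3.37% × √5 = 7.536%.
ES multiplier = φ(z)/(1−α) = 0.026674/0.01 = 2.667.
ES = 7.536% × 2.667 = 20.099%; on $50,000,000: $10,049,500.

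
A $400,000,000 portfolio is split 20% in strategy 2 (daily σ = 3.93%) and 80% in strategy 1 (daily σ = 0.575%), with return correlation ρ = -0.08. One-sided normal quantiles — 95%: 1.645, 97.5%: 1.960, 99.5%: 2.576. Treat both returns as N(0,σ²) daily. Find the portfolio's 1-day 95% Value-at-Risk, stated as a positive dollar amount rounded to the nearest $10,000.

σ_p² = 0.2²·3.93² + 0.8²·0.575² + 2·-0.08·0.2·0.8·3.93·0.575 = 0.7715 (%²).
σ_p = √0.7715 = 0.878%.
VaR = 1.645 × 0.878% = 1.444%; on $400,000,000 that is $5,776,000.

$5,780,000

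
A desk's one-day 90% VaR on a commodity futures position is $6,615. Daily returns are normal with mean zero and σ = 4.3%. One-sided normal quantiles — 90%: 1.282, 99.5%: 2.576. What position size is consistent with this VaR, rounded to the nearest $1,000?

VaR as a fraction of value: z·σ = 1.282 × 4.3% = 5.5126%.
Position = $6,615 / 0.055126 = $119,998.

$120,000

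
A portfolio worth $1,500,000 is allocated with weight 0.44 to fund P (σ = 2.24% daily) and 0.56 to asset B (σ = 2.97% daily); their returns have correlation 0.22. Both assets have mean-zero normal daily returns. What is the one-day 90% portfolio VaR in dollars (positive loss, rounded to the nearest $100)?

$40,600

σ_p² = 0.44²·2.24² + 0.56²·2.97² + 2·0.22·0.44·0.56·2.24·2.97 = 4.4589 (%²).
σ_p = √4.4589 = 2.112%.
At 90%, z = 1.282.
VaR = 1.282 × 2.112% = 2.708%; on $1,500,000 that is $40,620.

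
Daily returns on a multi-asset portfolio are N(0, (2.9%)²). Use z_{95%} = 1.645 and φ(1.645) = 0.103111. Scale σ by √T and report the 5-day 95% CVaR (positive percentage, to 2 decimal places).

13.37%

σ_{5d} = 2.9% × √5 = 6.485%.
ES multiplier = φ(z)/(1−α) = 0.103111/0.05 = 2.062.
ES = 6.485% × 2.062 = 13.372%.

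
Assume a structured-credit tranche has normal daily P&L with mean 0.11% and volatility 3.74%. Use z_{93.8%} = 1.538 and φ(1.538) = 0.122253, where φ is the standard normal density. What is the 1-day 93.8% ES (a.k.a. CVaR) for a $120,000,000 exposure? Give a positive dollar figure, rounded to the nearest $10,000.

$8,720,000

Tail multiplier: φ(z)/(1−α) = 0.122253 / 0.062 = 1.972.
ES = −(0.11%) + 3.74% × 1.972 = 7.265%.
On $120,000,000: 0.07265 × $120,000,000 = $8,718,000.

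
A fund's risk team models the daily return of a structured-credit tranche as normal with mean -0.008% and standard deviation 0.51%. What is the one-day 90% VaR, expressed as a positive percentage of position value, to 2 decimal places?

0.66%

At 90% one-sided, z = 1.282.
VaR = −μ + z·σ = −(-0.008%) + 1.282 × 0.51% = 0.662%.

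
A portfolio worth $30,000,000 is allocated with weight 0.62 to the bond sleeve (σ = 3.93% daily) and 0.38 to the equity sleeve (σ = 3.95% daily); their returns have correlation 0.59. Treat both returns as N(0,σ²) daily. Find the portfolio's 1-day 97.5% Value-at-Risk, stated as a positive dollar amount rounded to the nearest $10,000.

$2,080,000

σ_p² = 0.62²·3.93² + 0.38²·3.95² + 2·0.59·0.62·0.38·3.93·3.95 = 12.5057 (%²).
σ_p = √12.5057 = 3.536%.
At 97.5%, z = 1.960.
VaR = 1.960 × 3.536% = 6.931%; on $30,000,000 that is $2,079,300.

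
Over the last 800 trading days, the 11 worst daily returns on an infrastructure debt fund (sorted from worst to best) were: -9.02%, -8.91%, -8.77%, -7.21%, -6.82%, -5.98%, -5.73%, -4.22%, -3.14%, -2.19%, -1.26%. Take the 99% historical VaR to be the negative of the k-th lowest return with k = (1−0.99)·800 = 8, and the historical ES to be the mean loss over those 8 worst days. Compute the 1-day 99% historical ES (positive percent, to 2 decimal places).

7.08%

The 8 worst returns sum to -56.66%.
ES = −(-56.66%) / 8 = 7.0825% ≈ 7.08%.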